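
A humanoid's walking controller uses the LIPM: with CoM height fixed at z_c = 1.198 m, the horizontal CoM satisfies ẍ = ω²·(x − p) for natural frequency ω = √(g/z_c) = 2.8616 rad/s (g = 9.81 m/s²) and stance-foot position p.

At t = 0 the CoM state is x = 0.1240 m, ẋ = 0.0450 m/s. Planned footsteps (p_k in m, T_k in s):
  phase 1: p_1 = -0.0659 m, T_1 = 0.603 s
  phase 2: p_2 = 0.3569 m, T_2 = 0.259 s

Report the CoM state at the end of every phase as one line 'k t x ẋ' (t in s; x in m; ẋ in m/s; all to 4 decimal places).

phase 1: p=-0.0659, T=0.603, ωT=1.725545, cosh=2.896828, sinh=2.718752; start (x,ẋ)=(0.124000, 0.045000) → end (x,ẋ)=(0.526961, 1.607775)
phase 2: p=0.3569, T=0.259, ωT=0.741154, cosh=1.287460, sinh=0.810897; start (x,ẋ)=(0.526961, 1.607775) → end (x,ẋ)=(1.031445, 2.464567)

1 0.6030 0.5270 1.6078
2 0.8620 1.0314 2.4646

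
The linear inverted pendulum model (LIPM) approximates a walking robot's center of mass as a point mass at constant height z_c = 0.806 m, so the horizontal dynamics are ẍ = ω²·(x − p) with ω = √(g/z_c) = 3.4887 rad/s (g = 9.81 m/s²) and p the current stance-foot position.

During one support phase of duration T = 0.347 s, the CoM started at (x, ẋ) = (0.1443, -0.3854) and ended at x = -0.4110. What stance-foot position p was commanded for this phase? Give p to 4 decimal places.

p = 0.6117

ωT = 3.4887·0.347 = 1.210579; cosh(ωT) = 1.826726, sinh(ωT) = 1.528701
x(T) = p + (x₀−p)·cosh(ωT) + (ẋ₀/ω)·sinh(ωT) ⇒ p·(1 − cosh) = x(T) − x₀·cosh − (ẋ₀/ω)·sinh
numerator   = -0.4110 − (0.1443)·1.826726 − (-0.3854/3.4887)·1.528701 = -0.505719
denominator = 1 − 1.826726 = -0.826726
p = -0.505719 / -0.826726 = 0.6117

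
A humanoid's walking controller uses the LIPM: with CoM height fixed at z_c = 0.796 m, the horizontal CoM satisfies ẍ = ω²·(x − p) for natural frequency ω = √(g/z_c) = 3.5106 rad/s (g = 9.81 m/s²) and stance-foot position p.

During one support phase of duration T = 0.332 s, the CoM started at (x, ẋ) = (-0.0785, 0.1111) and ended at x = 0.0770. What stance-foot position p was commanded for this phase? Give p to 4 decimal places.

ωT = 3.5106·0.332 = 1.165519; cosh(ωT) = 1.759674, sinh(ωT) = 1.447914
x(T) = p + (x₀−p)·cosh(ωT) + (ẋ₀/ω)·sinh(ωT) ⇒ p·(1 − cosh) = x(T) − x₀·cosh − (ẋ₀/ω)·sinh
numerator   = 0.0770 − (-0.0785)·1.759674 − (0.1111/3.5106)·1.447914 = 0.169312
denominator = 1 − 1.759674 = -0.759674
p = 0.169312 / -0.759674 = -0.2229

p = -0.2229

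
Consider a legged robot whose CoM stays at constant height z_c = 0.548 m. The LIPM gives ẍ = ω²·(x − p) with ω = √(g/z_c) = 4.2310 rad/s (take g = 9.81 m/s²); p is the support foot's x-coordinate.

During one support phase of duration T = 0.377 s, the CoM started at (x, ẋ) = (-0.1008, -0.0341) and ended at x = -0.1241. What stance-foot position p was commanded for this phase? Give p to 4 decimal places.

ωT = 4.2310·0.377 = 1.595087; cosh(ωT) = 2.565824, sinh(ωT) = 2.362933
x(T) = p + (x₀−p)·cosh(ωT) + (ẋ₀/ω)·sinh(ωT) ⇒ p·(1 − cosh) = x(T) − x₀·cosh − (ẋ₀/ω)·sinh
numerator   = -0.1241 − (-0.1008)·2.565824 − (-0.0341/4.2310)·2.362933 = 0.153579
denominator = 1 − 2.565824 = -1.565824
p = 0.153579 / -1.565824 = -0.0981

p = -0.0981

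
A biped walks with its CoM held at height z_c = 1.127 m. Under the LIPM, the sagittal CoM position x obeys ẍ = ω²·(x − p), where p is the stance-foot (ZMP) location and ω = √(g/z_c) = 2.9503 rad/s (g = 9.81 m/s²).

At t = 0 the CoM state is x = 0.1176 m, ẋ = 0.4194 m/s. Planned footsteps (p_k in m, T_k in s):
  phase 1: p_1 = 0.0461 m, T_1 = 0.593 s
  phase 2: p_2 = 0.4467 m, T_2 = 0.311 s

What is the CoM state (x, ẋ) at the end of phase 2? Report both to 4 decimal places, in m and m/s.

x = 1.4009, ẋ = 3.3019

phase 1: p=0.0461, T=0.593, ωT=1.749528, cosh=2.962871, sinh=2.789015; start (x,ẋ)=(0.117600, 0.419400) → end (x,ẋ)=(0.654418, 1.830961)
phase 2: p=0.4467, T=0.311, ωT=0.917543, cosh=1.451316, sinh=1.051817; start (x,ẋ)=(0.654418, 1.830961) → end (x,ẋ)=(1.400924, 3.301889)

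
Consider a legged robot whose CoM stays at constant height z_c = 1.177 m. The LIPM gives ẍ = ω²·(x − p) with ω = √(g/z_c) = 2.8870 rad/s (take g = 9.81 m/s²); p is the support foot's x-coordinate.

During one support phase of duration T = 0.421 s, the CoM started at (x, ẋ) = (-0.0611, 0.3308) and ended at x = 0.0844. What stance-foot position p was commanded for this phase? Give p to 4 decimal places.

ωT = 2.8870·0.421 = 1.215427; cosh(ωT) = 1.834158, sinh(ωT) = 1.537575
x(T) = p + (x₀−p)·cosh(ωT) + (ẋ₀/ω)·sinh(ωT) ⇒ p·(1 − cosh) = x(T) − x₀·cosh − (ẋ₀/ω)·sinh
numerator   = 0.0844 − (-0.0611)·1.834158 − (0.3308/2.8870)·1.537575 = 0.020288
denominator = 1 − 1.834158 = -0.834158
p = 0.020288 / -0.834158 = -0.0243

p = -0.0243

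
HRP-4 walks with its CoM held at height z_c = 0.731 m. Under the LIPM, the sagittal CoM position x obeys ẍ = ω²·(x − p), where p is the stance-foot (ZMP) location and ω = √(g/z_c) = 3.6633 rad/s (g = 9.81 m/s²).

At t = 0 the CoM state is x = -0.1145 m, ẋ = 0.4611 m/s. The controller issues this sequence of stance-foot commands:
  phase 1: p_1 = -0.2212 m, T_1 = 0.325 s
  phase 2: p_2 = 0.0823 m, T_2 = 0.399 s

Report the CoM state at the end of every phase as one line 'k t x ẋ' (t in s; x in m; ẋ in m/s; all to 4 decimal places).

1 0.3250 0.1583 1.4117
2 0.7240 1.0415 3.7766

phase 1: p=-0.2212, T=0.325, ωT=1.190573, cosh=1.796505, sinh=1.492458; start (x,ẋ)=(-0.114500, 0.461100) → end (x,ẋ)=(0.158343, 1.411732)
phase 2: p=0.0823, T=0.399, ωT=1.461657, cosh=2.272475, sinh=2.040624; start (x,ẋ)=(0.158343, 1.411732) → end (x,ẋ)=(1.041504, 3.776579)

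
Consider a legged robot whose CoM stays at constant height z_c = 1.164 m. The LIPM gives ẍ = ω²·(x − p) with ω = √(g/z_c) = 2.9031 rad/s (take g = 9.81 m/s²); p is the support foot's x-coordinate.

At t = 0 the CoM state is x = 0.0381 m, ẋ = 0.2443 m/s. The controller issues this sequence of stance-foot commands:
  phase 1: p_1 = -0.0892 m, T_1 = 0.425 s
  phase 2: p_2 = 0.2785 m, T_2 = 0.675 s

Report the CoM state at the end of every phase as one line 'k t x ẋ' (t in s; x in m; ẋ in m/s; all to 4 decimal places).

phase 1: p=-0.0892, T=0.425, ωT=1.233817, cosh=1.862747, sinh=1.571568; start (x,ẋ)=(0.038100, 0.244300) → end (x,ẋ)=(0.280177, 1.035865)
phase 2: p=0.2785, T=0.675, ωT=1.959593, cosh=3.618675, sinh=3.477759; start (x,ẋ)=(0.280177, 1.035865) → end (x,ẋ)=(1.525481, 3.765395)

1 0.4250 0.2802 1.0359
2 1.1000 1.5255 3.7654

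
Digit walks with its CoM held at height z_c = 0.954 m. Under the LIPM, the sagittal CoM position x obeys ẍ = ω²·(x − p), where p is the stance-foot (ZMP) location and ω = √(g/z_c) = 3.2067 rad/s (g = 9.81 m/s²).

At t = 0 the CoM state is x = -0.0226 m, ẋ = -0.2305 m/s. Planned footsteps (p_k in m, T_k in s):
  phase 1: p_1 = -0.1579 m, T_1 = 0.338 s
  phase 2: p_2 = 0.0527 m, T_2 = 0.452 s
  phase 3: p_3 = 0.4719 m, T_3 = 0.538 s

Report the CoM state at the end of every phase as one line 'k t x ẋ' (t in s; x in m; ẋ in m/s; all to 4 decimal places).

phase 1: p=-0.1579, T=0.338, ωT=1.083865, cosh=1.647184, sinh=1.308898; start (x,ẋ)=(-0.022600, -0.230500) → end (x,ẋ)=(-0.029121, 0.188211)
phase 2: p=0.0527, T=0.452, ωT=1.449428, cosh=2.247691, sinh=2.012987; start (x,ẋ)=(-0.029121, 0.188211) → end (x,ẋ)=(-0.013059, -0.105115)
phase 3: p=0.4719, T=0.538, ωT=1.725205, cosh=2.895903, sinh=2.717766; start (x,ẋ)=(-0.013059, -0.105115) → end (x,ẋ)=(-1.021582, -4.530852)

1 0.3380 -0.0291 0.1882
2 0.7900 -0.0131 -0.1051
3 1.3280 -1.0216 -4.5309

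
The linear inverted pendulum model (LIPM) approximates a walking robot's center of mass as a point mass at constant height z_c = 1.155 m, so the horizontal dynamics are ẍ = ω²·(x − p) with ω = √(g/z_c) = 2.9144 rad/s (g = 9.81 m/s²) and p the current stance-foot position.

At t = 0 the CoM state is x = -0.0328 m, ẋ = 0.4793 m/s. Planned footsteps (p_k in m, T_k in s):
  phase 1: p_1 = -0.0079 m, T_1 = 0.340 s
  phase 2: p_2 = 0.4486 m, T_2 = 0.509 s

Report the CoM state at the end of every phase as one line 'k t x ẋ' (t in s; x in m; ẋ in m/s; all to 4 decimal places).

phase 1: p=-0.0079, T=0.340, ωT=0.990896, cosh=1.532445, sinh=1.161201; start (x,ẋ)=(-0.032800, 0.479300) → end (x,ẋ)=(0.144912, 0.650234)
phase 2: p=0.4486, T=0.509, ωT=1.483430, cosh=2.317448, sinh=2.090590; start (x,ẋ)=(0.144912, 0.650234) → end (x,ẋ)=(0.211253, -0.343428)

1 0.3400 0.1449 0.6502
2 0.8490 0.2113 -0.3434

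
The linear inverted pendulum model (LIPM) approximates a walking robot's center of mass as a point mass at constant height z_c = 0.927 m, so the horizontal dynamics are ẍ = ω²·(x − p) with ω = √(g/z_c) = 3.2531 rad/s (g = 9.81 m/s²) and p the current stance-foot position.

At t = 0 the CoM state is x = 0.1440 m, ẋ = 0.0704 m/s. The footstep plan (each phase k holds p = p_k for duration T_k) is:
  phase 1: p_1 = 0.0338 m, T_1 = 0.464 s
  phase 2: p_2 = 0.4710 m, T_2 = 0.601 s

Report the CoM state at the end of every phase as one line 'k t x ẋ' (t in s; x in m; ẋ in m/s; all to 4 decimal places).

1 0.4640 0.3418 0.9384
2 1.0650 1.0041 1.9264

phase 1: p=0.0338, T=0.464, ωT=1.509438, cosh=2.372612, sinh=2.151578; start (x,ẋ)=(0.144000, 0.070400) → end (x,ẋ)=(0.341824, 0.938354)
phase 2: p=0.4710, T=0.601, ωT=1.955113, cosh=3.603133, sinh=3.461585; start (x,ẋ)=(0.341824, 0.938354) → end (x,ẋ)=(1.004053, 1.926379)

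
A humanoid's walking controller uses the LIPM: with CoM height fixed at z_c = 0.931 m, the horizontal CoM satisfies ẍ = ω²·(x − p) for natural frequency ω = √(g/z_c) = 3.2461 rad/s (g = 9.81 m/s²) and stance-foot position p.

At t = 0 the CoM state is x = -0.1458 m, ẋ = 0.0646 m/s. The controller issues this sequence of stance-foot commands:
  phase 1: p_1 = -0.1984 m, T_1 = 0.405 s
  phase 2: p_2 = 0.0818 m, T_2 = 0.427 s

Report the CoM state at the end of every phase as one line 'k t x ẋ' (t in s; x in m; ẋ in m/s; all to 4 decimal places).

phase 1: p=-0.1984, T=0.405, ωT=1.314671, cosh=1.996043, sinh=1.727481; start (x,ẋ)=(-0.145800, 0.064600) → end (x,ẋ)=(-0.059030, 0.423903)
phase 2: p=0.0818, T=0.427, ωT=1.386085, cosh=2.124607, sinh=1.874555; start (x,ẋ)=(-0.059030, 0.423903) → end (x,ẋ)=(0.027387, 0.043678)

1 0.4050 -0.0590 0.4239
2 0.8320 0.0274 0.0437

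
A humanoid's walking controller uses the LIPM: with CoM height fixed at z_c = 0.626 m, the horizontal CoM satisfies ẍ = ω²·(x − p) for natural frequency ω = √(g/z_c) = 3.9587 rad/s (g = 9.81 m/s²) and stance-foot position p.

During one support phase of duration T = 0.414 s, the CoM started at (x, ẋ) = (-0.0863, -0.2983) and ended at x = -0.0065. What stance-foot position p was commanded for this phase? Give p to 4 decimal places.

ωT = 3.9587·0.414 = 1.638902; cosh(ωT) = 2.671852, sinh(ωT) = 2.477659
x(T) = p + (x₀−p)·cosh(ωT) + (ẋ₀/ω)·sinh(ωT) ⇒ p·(1 − cosh) = x(T) − x₀·cosh − (ẋ₀/ω)·sinh
numerator   = -0.0065 − (-0.0863)·2.671852 − (-0.2983/3.9587)·2.477659 = 0.410780
denominator = 1 − 2.671852 = -1.671852
p = 0.410780 / -1.671852 = -0.2457

p = -0.2457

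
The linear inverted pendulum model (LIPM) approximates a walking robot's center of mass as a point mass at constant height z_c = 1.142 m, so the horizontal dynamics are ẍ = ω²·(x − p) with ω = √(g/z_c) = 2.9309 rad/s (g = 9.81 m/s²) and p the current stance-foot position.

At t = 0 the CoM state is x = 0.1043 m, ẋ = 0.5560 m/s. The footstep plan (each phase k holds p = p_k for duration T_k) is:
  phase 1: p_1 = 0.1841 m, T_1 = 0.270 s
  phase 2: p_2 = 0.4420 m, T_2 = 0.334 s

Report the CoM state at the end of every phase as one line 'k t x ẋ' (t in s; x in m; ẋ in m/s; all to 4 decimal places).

phase 1: p=0.1841, T=0.270, ωT=0.791343, cosh=1.329797, sinh=0.876561; start (x,ẋ)=(0.104300, 0.556000) → end (x,ẋ)=(0.244268, 0.534352)
phase 2: p=0.4420, T=0.334, ωT=0.978921, cosh=1.518649, sinh=1.142933; start (x,ẋ)=(0.244268, 0.534352) → end (x,ẋ)=(0.350091, 0.149127)

1 0.2700 0.2443 0.5344
2 0.6040 0.3501 0.1491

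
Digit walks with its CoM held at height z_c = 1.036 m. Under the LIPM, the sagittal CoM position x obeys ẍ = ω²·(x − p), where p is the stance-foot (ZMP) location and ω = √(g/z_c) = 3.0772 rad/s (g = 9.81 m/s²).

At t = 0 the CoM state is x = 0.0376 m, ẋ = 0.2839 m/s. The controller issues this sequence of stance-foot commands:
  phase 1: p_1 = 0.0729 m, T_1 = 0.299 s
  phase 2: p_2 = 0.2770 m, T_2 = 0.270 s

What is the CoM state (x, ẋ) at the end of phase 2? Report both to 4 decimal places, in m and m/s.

phase 1: p=0.0729, T=0.299, ωT=0.920083, cosh=1.453992, sinh=1.055506; start (x,ẋ)=(0.037600, 0.283900) → end (x,ẋ)=(0.118954, 0.298134)
phase 2: p=0.2770, T=0.270, ωT=0.830844, cosh=1.365468, sinh=0.929787; start (x,ẋ)=(0.118954, 0.298134) → end (x,ẋ)=(0.151276, -0.045099)

x = 0.1513, ẋ = -0.0451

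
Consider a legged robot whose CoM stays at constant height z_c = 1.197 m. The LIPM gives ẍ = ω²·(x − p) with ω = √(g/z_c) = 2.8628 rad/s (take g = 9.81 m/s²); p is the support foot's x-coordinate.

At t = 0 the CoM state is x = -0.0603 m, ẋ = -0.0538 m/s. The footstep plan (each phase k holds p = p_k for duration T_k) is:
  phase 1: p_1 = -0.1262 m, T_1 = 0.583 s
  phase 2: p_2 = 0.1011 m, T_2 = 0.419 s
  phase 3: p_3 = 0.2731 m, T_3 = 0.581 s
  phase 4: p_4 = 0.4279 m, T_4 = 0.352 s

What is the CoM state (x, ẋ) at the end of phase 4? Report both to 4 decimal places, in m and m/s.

x = -0.5193, ẋ = -2.5032

phase 1: p=-0.1262, T=0.583, ωT=1.669012, cosh=2.747679, sinh=2.559246; start (x,ẋ)=(-0.060300, -0.053800) → end (x,ẋ)=(0.006777, 0.334998)
phase 2: p=0.1011, T=0.419, ωT=1.199513, cosh=1.809921, sinh=1.508580; start (x,ẋ)=(0.006777, 0.334998) → end (x,ẋ)=(0.106913, 0.198960)
phase 3: p=0.2731, T=0.581, ωT=1.663287, cosh=2.733070, sinh=2.543555; start (x,ẋ)=(0.106913, 0.198960) → end (x,ẋ)=(-0.004328, -0.666351)
phase 4: p=0.4279, T=0.352, ωT=1.007706, cosh=1.552182, sinh=1.187127; start (x,ẋ)=(-0.004328, -0.666351) → end (x,ẋ)=(-0.519314, -2.503227)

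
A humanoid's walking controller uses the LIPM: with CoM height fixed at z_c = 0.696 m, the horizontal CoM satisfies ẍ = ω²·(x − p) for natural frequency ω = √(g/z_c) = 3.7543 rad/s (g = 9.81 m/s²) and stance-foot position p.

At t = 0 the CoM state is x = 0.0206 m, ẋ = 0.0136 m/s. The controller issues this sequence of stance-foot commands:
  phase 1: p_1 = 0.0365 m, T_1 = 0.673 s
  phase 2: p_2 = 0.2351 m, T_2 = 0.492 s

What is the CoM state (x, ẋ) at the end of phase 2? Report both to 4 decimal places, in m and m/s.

phase 1: p=0.0365, T=0.673, ωT=2.526644, cosh=6.295686, sinh=6.215760; start (x,ẋ)=(0.020600, 0.013600) → end (x,ẋ)=(-0.041085, -0.285418)
phase 2: p=0.2351, T=0.492, ωT=1.847116, cosh=3.249597, sinh=3.091905; start (x,ẋ)=(-0.041085, -0.285418) → end (x,ẋ)=(-0.897449, -4.133430)

x = -0.8974, ẋ = -4.1334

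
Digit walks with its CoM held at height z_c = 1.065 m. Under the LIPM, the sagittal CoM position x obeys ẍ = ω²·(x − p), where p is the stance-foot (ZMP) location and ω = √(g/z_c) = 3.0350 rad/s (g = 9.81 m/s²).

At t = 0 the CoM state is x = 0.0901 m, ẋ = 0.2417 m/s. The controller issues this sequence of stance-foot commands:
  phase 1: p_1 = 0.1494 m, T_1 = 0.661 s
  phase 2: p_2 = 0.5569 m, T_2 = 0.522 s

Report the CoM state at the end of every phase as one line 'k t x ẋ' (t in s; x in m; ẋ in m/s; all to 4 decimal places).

phase 1: p=0.1494, T=0.661, ωT=2.006135, cosh=3.784517, sinh=3.650010; start (x,ẋ)=(0.090100, 0.241700) → end (x,ẋ)=(0.215656, 0.257806)
phase 2: p=0.5569, T=0.522, ωT=1.584270, cosh=2.540414, sinh=2.335317; start (x,ẋ)=(0.215656, 0.257806) → end (x,ẋ)=(-0.111630, -1.763698)

1 0.6610 0.2157 0.2578
2 1.1830 -0.1116 -1.7637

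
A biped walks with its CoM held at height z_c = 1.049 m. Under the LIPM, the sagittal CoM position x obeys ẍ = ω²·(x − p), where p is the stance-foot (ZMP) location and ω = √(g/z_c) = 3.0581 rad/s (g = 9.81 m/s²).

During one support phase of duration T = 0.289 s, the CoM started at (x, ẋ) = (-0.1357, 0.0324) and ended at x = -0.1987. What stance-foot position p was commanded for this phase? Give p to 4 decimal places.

p = 0.0410

ωT = 3.0581·0.289 = 0.883791; cosh(ωT) = 1.416635, sinh(ωT) = 1.003422
x(T) = p + (x₀−p)·cosh(ωT) + (ẋ₀/ω)·sinh(ωT) ⇒ p·(1 − cosh) = x(T) − x₀·cosh − (ẋ₀/ω)·sinh
numerator   = -0.1987 − (-0.1357)·1.416635 − (0.0324/3.0581)·1.003422 = -0.017094
denominator = 1 − 1.416635 = -0.416635
p = -0.017094 / -0.416635 = 0.0410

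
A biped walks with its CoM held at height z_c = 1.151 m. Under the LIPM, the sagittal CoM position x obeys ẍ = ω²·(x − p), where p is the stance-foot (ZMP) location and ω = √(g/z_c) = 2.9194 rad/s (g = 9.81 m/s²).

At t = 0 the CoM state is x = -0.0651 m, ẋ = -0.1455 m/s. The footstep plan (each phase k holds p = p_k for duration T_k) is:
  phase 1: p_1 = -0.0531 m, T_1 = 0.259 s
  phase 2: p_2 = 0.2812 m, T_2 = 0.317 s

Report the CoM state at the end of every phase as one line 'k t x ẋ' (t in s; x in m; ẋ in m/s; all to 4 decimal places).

1 0.2590 -0.1101 -0.2182
2 0.5760 -0.3694 -1.5331

phase 1: p=-0.0531, T=0.259, ωT=0.756125, cosh=1.299744, sinh=0.830262; start (x,ẋ)=(-0.065100, -0.145500) → end (x,ẋ)=(-0.110076, -0.218199)
phase 2: p=0.2812, T=0.317, ωT=0.925450, cosh=1.459678, sinh=1.063325; start (x,ẋ)=(-0.110076, -0.218199) → end (x,ẋ)=(-0.369412, -1.533128)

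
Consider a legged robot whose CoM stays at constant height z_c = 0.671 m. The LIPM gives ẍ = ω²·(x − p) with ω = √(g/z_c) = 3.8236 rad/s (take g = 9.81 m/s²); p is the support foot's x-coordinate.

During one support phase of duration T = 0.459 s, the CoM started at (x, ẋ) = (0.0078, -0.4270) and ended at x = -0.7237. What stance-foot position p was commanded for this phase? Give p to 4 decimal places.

ωT = 3.8236·0.459 = 1.755032; cosh(ωT) = 2.978268, sinh(ωT) = 2.805367
x(T) = p + (x₀−p)·cosh(ωT) + (ẋ₀/ω)·sinh(ωT) ⇒ p·(1 − cosh) = x(T) − x₀·cosh − (ẋ₀/ω)·sinh
numerator   = -0.7237 − (0.0078)·2.978268 − (-0.4270/3.8236)·2.805367 = -0.433642
denominator = 1 − 2.978268 = -1.978268
p = -0.433642 / -1.978268 = 0.2192

p = 0.2192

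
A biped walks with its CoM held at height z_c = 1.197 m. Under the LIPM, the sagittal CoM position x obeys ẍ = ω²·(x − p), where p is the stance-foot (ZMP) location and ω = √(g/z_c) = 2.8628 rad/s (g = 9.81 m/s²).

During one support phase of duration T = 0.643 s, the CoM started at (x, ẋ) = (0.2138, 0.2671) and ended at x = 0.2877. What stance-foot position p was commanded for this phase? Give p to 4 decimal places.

p = 0.3092

ωT = 2.8628·0.643 = 1.840780; cosh(ωT) = 3.230074, sinh(ωT) = 3.071380
x(T) = p + (x₀−p)·cosh(ωT) + (ẋ₀/ω)·sinh(ωT) ⇒ p·(1 − cosh) = x(T) − x₀·cosh − (ẋ₀/ω)·sinh
numerator   = 0.2877 − (0.2138)·3.230074 − (0.2671/2.8628)·3.071380 = -0.689450
denominator = 1 − 3.230074 = -2.230074
p = -0.689450 / -2.230074 = 0.3092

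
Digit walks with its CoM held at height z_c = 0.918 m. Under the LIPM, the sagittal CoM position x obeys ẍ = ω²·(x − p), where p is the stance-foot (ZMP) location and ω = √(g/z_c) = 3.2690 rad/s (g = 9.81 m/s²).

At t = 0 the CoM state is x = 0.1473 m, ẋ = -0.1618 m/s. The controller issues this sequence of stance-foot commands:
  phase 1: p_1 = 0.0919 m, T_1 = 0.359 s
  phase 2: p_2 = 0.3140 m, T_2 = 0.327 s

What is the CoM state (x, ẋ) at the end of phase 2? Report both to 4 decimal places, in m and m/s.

phase 1: p=0.0919, T=0.359, ωT=1.173571, cosh=1.771390, sinh=1.462129; start (x,ẋ)=(0.147300, -0.161800) → end (x,ẋ)=(0.117667, -0.021815)
phase 2: p=0.3140, T=0.327, ωT=1.068963, cosh=1.627861, sinh=1.284497; start (x,ẋ)=(0.117667, -0.021815) → end (x,ẋ)=(-0.014176, -0.859921)

x = -0.0142, ẋ = -0.8599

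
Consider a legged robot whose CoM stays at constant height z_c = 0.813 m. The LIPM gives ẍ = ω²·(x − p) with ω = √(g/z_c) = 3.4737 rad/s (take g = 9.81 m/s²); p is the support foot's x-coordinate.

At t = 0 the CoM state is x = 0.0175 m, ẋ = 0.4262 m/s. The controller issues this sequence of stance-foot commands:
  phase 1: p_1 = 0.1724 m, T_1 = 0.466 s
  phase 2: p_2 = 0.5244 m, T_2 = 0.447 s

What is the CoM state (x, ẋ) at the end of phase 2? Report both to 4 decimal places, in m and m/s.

phase 1: p=0.1724, T=0.466, ωT=1.618744, cosh=2.622448, sinh=2.424301; start (x,ẋ)=(0.017500, 0.426200) → end (x,ẋ)=(0.063628, -0.186771)
phase 2: p=0.5244, T=0.447, ωT=1.552744, cosh=2.468041, sinh=2.256375; start (x,ẋ)=(0.063628, -0.186771) → end (x,ẋ)=(-0.734122, -4.072471)

x = -0.7341, ẋ = -4.0725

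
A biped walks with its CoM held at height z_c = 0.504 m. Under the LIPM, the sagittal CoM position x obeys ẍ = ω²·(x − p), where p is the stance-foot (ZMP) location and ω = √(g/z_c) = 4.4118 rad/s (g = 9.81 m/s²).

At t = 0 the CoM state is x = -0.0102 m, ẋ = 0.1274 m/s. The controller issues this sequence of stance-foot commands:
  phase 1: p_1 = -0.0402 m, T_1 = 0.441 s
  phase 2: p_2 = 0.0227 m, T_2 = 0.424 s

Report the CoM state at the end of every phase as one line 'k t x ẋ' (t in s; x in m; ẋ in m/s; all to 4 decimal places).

1 0.4410 0.1659 0.9085
2 0.8650 1.1511 5.0210

phase 1: p=-0.0402, T=0.441, ωT=1.945604, cosh=3.570378, sinh=3.427477; start (x,ẋ)=(-0.010200, 0.127400) → end (x,ẋ)=(0.165887, 0.908507)
phase 2: p=0.0227, T=0.424, ωT=1.870603, cosh=3.323121, sinh=3.169090; start (x,ẋ)=(0.165887, 0.908507) → end (x,ẋ)=(1.151127, 5.021030)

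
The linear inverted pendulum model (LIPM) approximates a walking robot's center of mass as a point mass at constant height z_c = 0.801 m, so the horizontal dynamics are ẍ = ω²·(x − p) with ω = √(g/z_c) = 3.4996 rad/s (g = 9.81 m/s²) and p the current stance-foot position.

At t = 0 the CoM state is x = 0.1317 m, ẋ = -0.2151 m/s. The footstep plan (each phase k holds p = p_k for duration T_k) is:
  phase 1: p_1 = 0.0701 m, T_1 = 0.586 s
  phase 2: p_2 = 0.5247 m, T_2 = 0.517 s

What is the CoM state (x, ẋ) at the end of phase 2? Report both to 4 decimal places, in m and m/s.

phase 1: p=0.0701, T=0.586, ωT=2.050766, cosh=3.951243, sinh=3.822607; start (x,ẋ)=(0.131700, -0.215100) → end (x,ẋ)=(0.078543, -0.025853)
phase 2: p=0.5247, T=0.517, ωT=1.809293, cosh=3.134950, sinh=2.971180; start (x,ẋ)=(0.078543, -0.025853) → end (x,ẋ)=(-0.895928, -4.720159)

x = -0.8959, ẋ = -4.7202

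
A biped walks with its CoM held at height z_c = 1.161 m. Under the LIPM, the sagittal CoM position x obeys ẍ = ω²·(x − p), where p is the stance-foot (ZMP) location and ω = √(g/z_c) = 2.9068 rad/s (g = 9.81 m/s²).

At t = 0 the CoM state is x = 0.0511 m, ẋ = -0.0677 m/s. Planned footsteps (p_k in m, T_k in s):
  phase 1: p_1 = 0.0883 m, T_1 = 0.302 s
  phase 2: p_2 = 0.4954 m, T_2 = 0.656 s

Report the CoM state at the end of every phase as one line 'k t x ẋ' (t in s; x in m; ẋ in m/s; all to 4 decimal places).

phase 1: p=0.0883, T=0.302, ωT=0.877854, cosh=1.410702, sinh=0.995028; start (x,ẋ)=(0.051100, -0.067700) → end (x,ẋ)=(0.012647, -0.203100)
phase 2: p=0.4954, T=0.656, ωT=1.906861, cosh=3.440234, sinh=3.291688; start (x,ẋ)=(0.012647, -0.203100) → end (x,ẋ)=(-1.395374, -5.317823)

1 0.3020 0.0126 -0.2031
2 0.9580 -1.3954 -5.3178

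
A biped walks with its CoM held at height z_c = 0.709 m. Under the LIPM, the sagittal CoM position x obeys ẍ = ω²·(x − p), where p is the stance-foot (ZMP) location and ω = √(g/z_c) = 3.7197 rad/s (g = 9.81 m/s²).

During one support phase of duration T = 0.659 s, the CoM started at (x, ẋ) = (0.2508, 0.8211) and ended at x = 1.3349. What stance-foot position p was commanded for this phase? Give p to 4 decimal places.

p = 0.2894

ωT = 3.7197·0.659 = 2.451282; cosh(ωT) = 5.844699, sinh(ωT) = 5.758516
x(T) = p + (x₀−p)·cosh(ωT) + (ẋ₀/ω)·sinh(ωT) ⇒ p·(1 − cosh) = x(T) − x₀·cosh − (ẋ₀/ω)·sinh
numerator   = 1.3349 − (0.2508)·5.844699 − (0.8211/3.7197)·5.758516 = -1.402106
denominator = 1 − 5.844699 = -4.844699
p = -1.402106 / -4.844699 = 0.2894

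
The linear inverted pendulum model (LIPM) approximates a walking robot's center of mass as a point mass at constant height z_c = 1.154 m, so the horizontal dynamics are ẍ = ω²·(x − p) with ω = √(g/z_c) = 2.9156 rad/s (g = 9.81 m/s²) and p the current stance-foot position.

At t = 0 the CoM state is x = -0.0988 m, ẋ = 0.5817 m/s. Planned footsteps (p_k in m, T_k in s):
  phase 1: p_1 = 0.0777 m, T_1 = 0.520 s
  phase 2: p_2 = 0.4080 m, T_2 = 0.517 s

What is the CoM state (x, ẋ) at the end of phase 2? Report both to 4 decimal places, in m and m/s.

phase 1: p=0.0777, T=0.520, ωT=1.516112, cosh=2.387023, sinh=2.167460; start (x,ẋ)=(-0.098800, 0.581700) → end (x,ẋ)=(0.088827, 0.273149)
phase 2: p=0.4080, T=0.517, ωT=1.507365, cosh=2.368156, sinh=2.146663; start (x,ẋ)=(0.088827, 0.273149) → end (x,ẋ)=(-0.146741, -1.350785)

x = -0.1467, ẋ = -1.3508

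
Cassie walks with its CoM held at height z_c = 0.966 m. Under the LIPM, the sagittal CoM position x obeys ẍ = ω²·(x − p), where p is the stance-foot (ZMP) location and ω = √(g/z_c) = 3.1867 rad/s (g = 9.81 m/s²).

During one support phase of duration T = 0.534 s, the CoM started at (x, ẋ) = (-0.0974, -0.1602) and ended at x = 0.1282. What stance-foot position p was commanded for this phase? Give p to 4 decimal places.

ωT = 3.1867·0.534 = 1.701698; cosh(ωT) = 2.832811, sinh(ωT) = 2.650438
x(T) = p + (x₀−p)·cosh(ωT) + (ẋ₀/ω)·sinh(ωT) ⇒ p·(1 − cosh) = x(T) − x₀·cosh − (ẋ₀/ω)·sinh
numerator   = 0.1282 − (-0.0974)·2.832811 − (-0.1602/3.1867)·2.650438 = 0.537357
denominator = 1 − 2.832811 = -1.832811
p = 0.537357 / -1.832811 = -0.2932

p = -0.2932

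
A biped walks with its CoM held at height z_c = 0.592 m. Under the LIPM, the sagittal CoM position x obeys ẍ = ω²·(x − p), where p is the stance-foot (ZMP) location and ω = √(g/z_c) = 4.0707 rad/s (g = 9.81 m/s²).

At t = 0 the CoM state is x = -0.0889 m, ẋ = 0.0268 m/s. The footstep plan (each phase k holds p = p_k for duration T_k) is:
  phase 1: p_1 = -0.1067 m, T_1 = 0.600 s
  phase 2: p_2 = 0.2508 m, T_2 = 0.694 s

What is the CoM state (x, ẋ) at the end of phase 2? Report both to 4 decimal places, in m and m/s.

phase 1: p=-0.1067, T=0.600, ωT=2.442420, cosh=5.793895, sinh=5.706944; start (x,ẋ)=(-0.088900, 0.026800) → end (x,ẋ)=(0.034004, 0.568793)
phase 2: p=0.2508, T=0.694, ωT=2.825066, cosh=8.460680, sinh=8.401375; start (x,ẋ)=(0.034004, 0.568793) → end (x,ẋ)=(-0.409532, -2.601944)

x = -0.4095, ẋ = -2.6019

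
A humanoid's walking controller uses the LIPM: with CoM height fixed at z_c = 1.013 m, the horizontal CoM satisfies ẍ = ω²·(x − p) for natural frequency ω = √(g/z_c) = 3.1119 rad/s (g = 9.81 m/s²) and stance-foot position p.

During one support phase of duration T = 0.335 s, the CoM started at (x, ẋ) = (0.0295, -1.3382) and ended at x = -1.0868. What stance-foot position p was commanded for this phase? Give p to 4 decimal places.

ωT = 3.1119·0.335 = 1.042487; cosh(ωT) = 1.594419, sinh(ωT) = 1.241842
x(T) = p + (x₀−p)·cosh(ωT) + (ẋ₀/ω)·sinh(ωT) ⇒ p·(1 − cosh) = x(T) − x₀·cosh − (ẋ₀/ω)·sinh
numerator   = -1.0868 − (0.0295)·1.594419 − (-1.3382/3.1119)·1.241842 = -0.599810
denominator = 1 − 1.594419 = -0.594419
p = -0.599810 / -0.594419 = 1.0091

p = 1.0091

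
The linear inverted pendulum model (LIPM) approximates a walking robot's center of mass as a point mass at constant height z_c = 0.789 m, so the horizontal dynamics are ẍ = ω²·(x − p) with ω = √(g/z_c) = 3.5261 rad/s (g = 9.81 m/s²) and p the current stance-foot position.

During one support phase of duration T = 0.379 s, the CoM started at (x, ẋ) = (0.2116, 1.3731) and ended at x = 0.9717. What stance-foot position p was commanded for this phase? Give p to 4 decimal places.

p = 0.1436

ωT = 3.5261·0.379 = 1.336392; cosh(ωT) = 2.034040, sinh(ωT) = 1.771248
x(T) = p + (x₀−p)·cosh(ωT) + (ẋ₀/ω)·sinh(ωT) ⇒ p·(1 − cosh) = x(T) − x₀·cosh − (ẋ₀/ω)·sinh
numerator   = 0.9717 − (0.2116)·2.034040 − (1.3731/3.5261)·1.771248 = -0.148445
denominator = 1 − 2.034040 = -1.034040
p = -0.148445 / -1.034040 = 0.1436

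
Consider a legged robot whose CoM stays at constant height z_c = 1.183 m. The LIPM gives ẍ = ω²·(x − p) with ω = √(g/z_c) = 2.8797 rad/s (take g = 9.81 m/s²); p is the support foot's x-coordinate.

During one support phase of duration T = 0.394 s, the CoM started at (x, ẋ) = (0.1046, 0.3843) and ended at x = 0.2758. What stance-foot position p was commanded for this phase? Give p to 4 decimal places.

p = 0.1254

ωT = 2.8797·0.394 = 1.134602; cosh(ωT) = 1.715743, sinh(ωT) = 1.394192
x(T) = p + (x₀−p)·cosh(ωT) + (ẋ₀/ω)·sinh(ωT) ⇒ p·(1 − cosh) = x(T) − x₀·cosh − (ẋ₀/ω)·sinh
numerator   = 0.2758 − (0.1046)·1.715743 − (0.3843/2.8797)·1.394192 = -0.089724
denominator = 1 − 1.715743 = -0.715743
p = -0.089724 / -0.715743 = 0.1254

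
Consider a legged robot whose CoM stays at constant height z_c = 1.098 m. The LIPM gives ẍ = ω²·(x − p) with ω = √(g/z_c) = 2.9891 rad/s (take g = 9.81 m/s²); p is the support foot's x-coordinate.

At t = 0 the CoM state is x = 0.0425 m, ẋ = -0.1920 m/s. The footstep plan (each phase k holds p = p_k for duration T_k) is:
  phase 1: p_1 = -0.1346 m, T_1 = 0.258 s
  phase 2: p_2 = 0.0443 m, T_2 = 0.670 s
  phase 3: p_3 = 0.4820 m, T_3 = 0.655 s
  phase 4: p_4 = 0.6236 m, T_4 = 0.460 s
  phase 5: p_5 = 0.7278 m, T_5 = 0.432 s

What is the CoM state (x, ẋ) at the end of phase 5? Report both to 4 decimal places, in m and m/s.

x = 1.7932, ẋ = 3.3128

phase 1: p=-0.1346, T=0.258, ωT=0.771188, cosh=1.312398, sinh=0.849935; start (x,ẋ)=(0.042500, -0.192000) → end (x,ẋ)=(0.043232, 0.197949)
phase 2: p=0.0443, T=0.670, ωT=2.002697, cosh=3.771991, sinh=3.637020; start (x,ẋ)=(0.043232, 0.197949) → end (x,ẋ)=(0.281127, 0.735047)
phase 3: p=0.4820, T=0.655, ωT=1.957861, cosh=3.612657, sinh=3.471497; start (x,ẋ)=(0.281127, 0.735047) → end (x,ẋ)=(0.609986, 0.571081)
phase 4: p=0.6236, T=0.460, ωT=1.374986, cosh=2.103932, sinh=1.851089; start (x,ẋ)=(0.609986, 0.571081) → end (x,ẋ)=(0.948617, 1.126190)
phase 5: p=0.7278, T=0.432, ωT=1.291291, cosh=1.956198, sinh=1.681282; start (x,ẋ)=(0.948617, 1.126190) → end (x,ẋ)=(1.793211, 3.312770)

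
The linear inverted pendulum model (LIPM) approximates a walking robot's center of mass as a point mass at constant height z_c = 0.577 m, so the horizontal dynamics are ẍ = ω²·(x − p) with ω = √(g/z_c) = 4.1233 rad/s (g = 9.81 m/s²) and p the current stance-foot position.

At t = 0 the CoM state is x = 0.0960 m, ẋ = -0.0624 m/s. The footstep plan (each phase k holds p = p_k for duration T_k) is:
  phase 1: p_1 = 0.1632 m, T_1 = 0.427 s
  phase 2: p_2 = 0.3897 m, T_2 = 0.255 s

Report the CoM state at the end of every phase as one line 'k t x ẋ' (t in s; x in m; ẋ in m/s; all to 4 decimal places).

phase 1: p=0.1632, T=0.427, ωT=1.760649, cosh=2.994072, sinh=2.822139; start (x,ẋ)=(0.096000, -0.062400) → end (x,ẋ)=(-0.080711, -0.968805)
phase 2: p=0.3897, T=0.255, ωT=1.051442, cosh=1.605604, sinh=1.256170; start (x,ẋ)=(-0.080711, -0.968805) → end (x,ẋ)=(-0.660741, -3.992038)

1 0.4270 -0.0807 -0.9688
2 0.6820 -0.6607 -3.9920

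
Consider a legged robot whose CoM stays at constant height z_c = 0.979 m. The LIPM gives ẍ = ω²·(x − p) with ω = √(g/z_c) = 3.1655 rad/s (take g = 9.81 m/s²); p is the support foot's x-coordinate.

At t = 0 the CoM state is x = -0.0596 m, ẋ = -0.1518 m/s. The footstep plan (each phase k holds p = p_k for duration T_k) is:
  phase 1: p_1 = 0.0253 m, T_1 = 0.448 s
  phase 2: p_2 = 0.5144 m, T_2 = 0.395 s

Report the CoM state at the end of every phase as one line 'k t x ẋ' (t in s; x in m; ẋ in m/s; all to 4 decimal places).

1 0.4480 -0.2535 -0.8542
2 0.8430 -1.3686 -5.5091

phase 1: p=0.0253, T=0.448, ωT=1.418144, cosh=2.185806, sinh=1.943643; start (x,ẋ)=(-0.059600, -0.151800) → end (x,ẋ)=(-0.253481, -0.854161)
phase 2: p=0.5144, T=0.395, ωT=1.250373, cosh=1.889021, sinh=1.602623; start (x,ẋ)=(-0.253481, -0.854161) → end (x,ẋ)=(-1.368587, -5.509069)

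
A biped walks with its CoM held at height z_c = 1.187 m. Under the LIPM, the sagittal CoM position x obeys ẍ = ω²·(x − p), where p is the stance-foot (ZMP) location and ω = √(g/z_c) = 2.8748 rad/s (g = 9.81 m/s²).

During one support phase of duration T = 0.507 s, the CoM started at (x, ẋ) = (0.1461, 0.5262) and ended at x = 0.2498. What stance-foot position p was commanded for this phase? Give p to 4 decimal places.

ωT = 2.8748·0.507 = 1.457524; cosh(ωT) = 2.264061, sinh(ωT) = 2.031249
x(T) = p + (x₀−p)·cosh(ωT) + (ẋ₀/ω)·sinh(ωT) ⇒ p·(1 − cosh) = x(T) − x₀·cosh − (ẋ₀/ω)·sinh
numerator   = 0.2498 − (0.1461)·2.264061 − (0.5262/2.8748)·2.031249 = -0.452777
denominator = 1 − 2.264061 = -1.264061
p = -0.452777 / -1.264061 = 0.3582

p = 0.3582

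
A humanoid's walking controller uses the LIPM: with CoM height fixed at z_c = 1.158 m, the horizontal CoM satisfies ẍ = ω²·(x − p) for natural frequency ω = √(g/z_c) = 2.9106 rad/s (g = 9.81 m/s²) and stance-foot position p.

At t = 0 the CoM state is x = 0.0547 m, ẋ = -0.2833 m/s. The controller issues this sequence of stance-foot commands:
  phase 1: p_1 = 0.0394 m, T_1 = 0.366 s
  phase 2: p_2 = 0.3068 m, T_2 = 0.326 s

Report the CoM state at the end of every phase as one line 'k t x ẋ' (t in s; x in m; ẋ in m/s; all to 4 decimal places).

1 0.3660 -0.0602 -0.4029
2 0.6920 -0.3902 -1.7710

phase 1: p=0.0394, T=0.366, ωT=1.065280, cosh=1.623141, sinh=1.278509; start (x,ẋ)=(0.054700, -0.283300) → end (x,ẋ)=(-0.060208, -0.402901)
phase 2: p=0.3068, T=0.326, ωT=0.948856, cosh=1.484968, sinh=1.097784; start (x,ẋ)=(-0.060208, -0.402901) → end (x,ẋ)=(-0.390157, -1.770964)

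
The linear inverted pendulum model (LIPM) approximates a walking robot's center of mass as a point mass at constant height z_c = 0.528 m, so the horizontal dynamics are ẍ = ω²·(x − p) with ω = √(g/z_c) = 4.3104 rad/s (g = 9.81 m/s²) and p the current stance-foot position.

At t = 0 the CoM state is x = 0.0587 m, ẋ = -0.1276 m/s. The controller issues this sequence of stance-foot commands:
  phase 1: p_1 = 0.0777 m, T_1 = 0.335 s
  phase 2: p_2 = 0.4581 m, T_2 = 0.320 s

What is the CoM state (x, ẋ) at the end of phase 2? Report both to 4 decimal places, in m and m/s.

phase 1: p=0.0777, T=0.335, ωT=1.443984, cosh=2.236765, sinh=2.000779; start (x,ẋ)=(0.058700, -0.127600) → end (x,ẋ)=(-0.024027, -0.449270)
phase 2: p=0.4581, T=0.320, ωT=1.379328, cosh=2.111990, sinh=1.860242; start (x,ẋ)=(-0.024027, -0.449270) → end (x,ẋ)=(-0.754040, -4.814737)

x = -0.7540, ẋ = -4.8147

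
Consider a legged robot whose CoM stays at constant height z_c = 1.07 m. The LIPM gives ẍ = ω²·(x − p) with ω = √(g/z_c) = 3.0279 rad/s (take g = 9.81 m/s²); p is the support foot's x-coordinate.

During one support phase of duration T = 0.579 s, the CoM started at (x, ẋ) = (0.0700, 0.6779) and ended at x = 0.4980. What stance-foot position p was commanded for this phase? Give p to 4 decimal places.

ωT = 3.0279·0.579 = 1.753154; cosh(ωT) = 2.973004, sinh(ωT) = 2.799778
x(T) = p + (x₀−p)·cosh(ωT) + (ẋ₀/ω)·sinh(ωT) ⇒ p·(1 − cosh) = x(T) − x₀·cosh − (ẋ₀/ω)·sinh
numerator   = 0.4980 − (0.0700)·2.973004 − (0.6779/3.0279)·2.799778 = -0.336937
denominator = 1 − 2.973004 = -1.973004
p = -0.336937 / -1.973004 = 0.1708

p = 0.1708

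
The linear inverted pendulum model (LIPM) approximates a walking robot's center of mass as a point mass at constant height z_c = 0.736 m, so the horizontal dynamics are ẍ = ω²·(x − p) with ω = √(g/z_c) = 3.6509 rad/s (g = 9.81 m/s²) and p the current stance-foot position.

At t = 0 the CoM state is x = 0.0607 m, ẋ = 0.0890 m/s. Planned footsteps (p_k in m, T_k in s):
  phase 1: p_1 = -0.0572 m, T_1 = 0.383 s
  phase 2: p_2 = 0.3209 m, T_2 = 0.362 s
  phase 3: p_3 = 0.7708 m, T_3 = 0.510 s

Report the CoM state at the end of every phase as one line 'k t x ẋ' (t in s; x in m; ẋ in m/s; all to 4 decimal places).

phase 1: p=-0.0572, T=0.383, ωT=1.398295, cosh=2.147654, sinh=1.900636; start (x,ẋ)=(0.060700, 0.089000) → end (x,ẋ)=(0.242341, 1.009253)
phase 2: p=0.3209, T=0.362, ωT=1.321626, cosh=2.008107, sinh=1.741406; start (x,ẋ)=(0.242341, 1.009253) → end (x,ẋ)=(0.644539, 1.527236)
phase 3: p=0.7708, T=0.510, ωT=1.861959, cosh=3.295851, sinh=3.140483; start (x,ẋ)=(0.644539, 1.527236) → end (x,ẋ)=(1.668382, 3.585886)

1 0.3830 0.2423 1.0093
2 0.7450 0.6445 1.5272
3 1.2550 1.6684 3.5859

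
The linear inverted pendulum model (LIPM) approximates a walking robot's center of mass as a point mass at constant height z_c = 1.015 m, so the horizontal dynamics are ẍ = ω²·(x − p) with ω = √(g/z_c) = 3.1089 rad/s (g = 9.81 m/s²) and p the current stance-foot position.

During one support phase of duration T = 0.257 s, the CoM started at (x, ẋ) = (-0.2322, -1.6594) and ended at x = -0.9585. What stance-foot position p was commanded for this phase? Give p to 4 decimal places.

ωT = 3.1089·0.257 = 0.798987; cosh(ωT) = 1.336536, sinh(ωT) = 0.886752
x(T) = p + (x₀−p)·cosh(ωT) + (ẋ₀/ω)·sinh(ωT) ⇒ p·(1 − cosh) = x(T) − x₀·cosh − (ẋ₀/ω)·sinh
numerator   = -0.9585 − (-0.2322)·1.336536 − (-1.6594/3.1089)·0.886752 = -0.174845
denominator = 1 − 1.336536 = -0.336536
p = -0.174845 / -0.336536 = 0.5195

p = 0.5195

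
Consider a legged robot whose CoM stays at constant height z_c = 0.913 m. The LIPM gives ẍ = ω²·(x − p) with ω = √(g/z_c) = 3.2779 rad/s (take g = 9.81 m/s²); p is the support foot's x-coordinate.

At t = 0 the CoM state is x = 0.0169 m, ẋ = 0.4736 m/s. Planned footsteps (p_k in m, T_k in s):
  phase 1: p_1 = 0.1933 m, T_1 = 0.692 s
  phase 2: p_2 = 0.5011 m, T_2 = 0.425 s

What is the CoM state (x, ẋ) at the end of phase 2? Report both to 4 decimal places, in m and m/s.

x = -0.7821, ẋ = -3.9286

phase 1: p=0.1933, T=0.692, ωT=2.268307, cosh=4.883256, sinh=4.779769; start (x,ẋ)=(0.016900, 0.473600) → end (x,ẋ)=(0.022488, -0.451055)
phase 2: p=0.5011, T=0.425, ωT=1.393107, cosh=2.137824, sinh=1.889522; start (x,ẋ)=(0.022488, -0.451055) → end (x,ẋ)=(-0.782096, -3.928640)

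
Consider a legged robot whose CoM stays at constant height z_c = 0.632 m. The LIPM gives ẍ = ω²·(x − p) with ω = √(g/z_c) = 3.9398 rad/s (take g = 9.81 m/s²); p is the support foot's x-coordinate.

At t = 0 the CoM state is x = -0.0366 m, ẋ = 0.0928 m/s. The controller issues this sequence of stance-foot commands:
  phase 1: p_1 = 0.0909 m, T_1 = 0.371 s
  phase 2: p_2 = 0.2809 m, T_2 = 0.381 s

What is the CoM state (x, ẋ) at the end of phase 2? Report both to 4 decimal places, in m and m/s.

phase 1: p=0.0909, T=0.371, ωT=1.461666, cosh=2.272494, sinh=2.040644; start (x,ẋ)=(-0.036600, 0.092800) → end (x,ẋ)=(-0.150777, -0.814178)
phase 2: p=0.2809, T=0.381, ωT=1.501064, cosh=2.354676, sinh=2.131783; start (x,ẋ)=(-0.150777, -0.814178) → end (x,ẋ)=(-1.176102, -5.542691)

x = -1.1761, ẋ = -5.5427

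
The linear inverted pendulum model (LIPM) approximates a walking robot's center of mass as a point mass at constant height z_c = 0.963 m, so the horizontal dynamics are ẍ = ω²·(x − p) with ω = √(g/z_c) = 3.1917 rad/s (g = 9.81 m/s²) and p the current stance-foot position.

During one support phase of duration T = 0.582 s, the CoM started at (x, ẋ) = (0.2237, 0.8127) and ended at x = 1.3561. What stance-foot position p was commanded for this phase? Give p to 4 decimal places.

ωT = 3.1917·0.582 = 1.857569; cosh(ωT) = 3.282097, sinh(ωT) = 3.126045
x(T) = p + (x₀−p)·cosh(ωT) + (ẋ₀/ω)·sinh(ωT) ⇒ p·(1 − cosh) = x(T) − x₀·cosh − (ẋ₀/ω)·sinh
numerator   = 1.3561 − (0.2237)·3.282097 − (0.8127/3.1917)·3.126045 = -0.174087
denominator = 1 − 3.282097 = -2.282097
p = -0.174087 / -2.282097 = 0.0763

p = 0.0763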